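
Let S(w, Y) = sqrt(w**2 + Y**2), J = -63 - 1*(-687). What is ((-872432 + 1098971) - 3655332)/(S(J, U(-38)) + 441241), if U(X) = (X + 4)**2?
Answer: -504308017371/64897298123 + 4571724*sqrt(107857)/64897298123 ≈ -7.7477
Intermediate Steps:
J = 624 (J = -63 + 687 = 624)
U(X) = (4 + X)**2
S(w, Y) = sqrt(Y**2 + w**2)
((-872432 + 1098971) - 3655332)/(S(J, U(-38)) + 441241) = ((-872432 + 1098971) - 3655332)/(sqrt(((4 - 38)**2)**2 + 624**2) + 441241) = (226539 - 3655332)/(sqrt(((-34)**2)**2 + 389376) + 441241) = -3428793/(sqrt(1156**2 + 389376) + 441241) = -3428793/(sqrt(1336336 + 389376) + 441241) = -3428793/(sqrt(1725712) + 441241) = -3428793/(4*sqrt(107857) + 441241) = -3428793/(441241 + 4*sqrt(107857))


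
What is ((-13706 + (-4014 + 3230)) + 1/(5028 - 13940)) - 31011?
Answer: -405504913/8912 ≈ -45501.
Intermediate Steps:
((-13706 + (-4014 + 3230)) + 1/(5028 - 13940)) - 31011 = ((-13706 - 784) + 1/(-8912)) - 31011 = (-14490 - 1/8912) - 31011 = -129134881/8912 - 31011 = -405504913/8912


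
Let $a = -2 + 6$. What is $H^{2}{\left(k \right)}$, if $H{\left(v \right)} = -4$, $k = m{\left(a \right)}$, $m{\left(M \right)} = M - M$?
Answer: $16$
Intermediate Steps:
$a = 4$
$m{\left(M \right)} = 0$
$k = 0$
$H^{2}{\left(k \right)} = \left(-4\right)^{2} = 16$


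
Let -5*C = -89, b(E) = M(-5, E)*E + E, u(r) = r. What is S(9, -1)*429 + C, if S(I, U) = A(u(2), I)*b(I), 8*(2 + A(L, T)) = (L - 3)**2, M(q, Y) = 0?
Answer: -288863/40 ≈ -7221.6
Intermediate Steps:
b(E) = E (b(E) = 0*E + E = 0 + E = E)
C = 89/5 (C = -1/5*(-89) = 89/5 ≈ 17.800)
A(L, T) = -2 + (-3 + L)**2/8 (A(L, T) = -2 + (L - 3)**2/8 = -2 + (-3 + L)**2/8)
S(I, U) = -15*I/8 (S(I, U) = (-2 + (-3 + 2)**2/8)*I = (-2 + (1/8)*(-1)**2)*I = (-2 + (1/8)*1)*I = (-2 + 1/8)*I = -15*I/8)
S(9, -1)*429 + C = -15/8*9*429 + 89/5 = -135/8*429 + 89/5 = -57915/8 + 89/5 = -288863/40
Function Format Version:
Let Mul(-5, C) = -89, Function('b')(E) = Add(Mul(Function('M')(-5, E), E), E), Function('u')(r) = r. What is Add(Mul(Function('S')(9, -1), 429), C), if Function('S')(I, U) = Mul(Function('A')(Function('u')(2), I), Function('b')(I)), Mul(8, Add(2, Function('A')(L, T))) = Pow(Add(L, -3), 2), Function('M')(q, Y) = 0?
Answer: Rational(-288863, 40) ≈ -7221.6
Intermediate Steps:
Function('b')(E) = E (Function('b')(E) = Add(Mul(0, E), E) = Add(0, E) = E)
C = Rational(89, 5) (C = Mul(Rational(-1, 5), -89) = Rational(89, 5) ≈ 17.800)
Function('A')(L, T) = Add(-2, Mul(Rational(1, 8), Pow(Add(-3, L), 2))) (Function('A')(L, T) = Add(-2, Mul(Rational(1, 8), Pow(Add(L, -3), 2))) = Add(-2, Mul(Rational(1, 8), Pow(Add(-3, L), 2))))
Function('S')(I, U) = Mul(Rational(-15, 8), I) (Function('S')(I, U) = Mul(Add(-2, Mul(Rational(1, 8), Pow(Add(-3, 2), 2))), I) = Mul(Add(-2, Mul(Rational(1, 8), Pow(-1, 2))), I) = Mul(Add(-2, Mul(Rational(1, 8), 1)), I) = Mul(Add(-2, Rational(1, 8)), I) = Mul(Rational(-15, 8), I))
Add(Mul(Function('S')(9, -1), 429), C) = Add(Mul(Mul(Rational(-15, 8), 9), 429), Rational(89, 5)) = Add(Mul(Rational(-135, 8), 429), Rational(89, 5)) = Add(Rational(-57915, 8), Rational(89, 5)) = Rational(-288863, 40)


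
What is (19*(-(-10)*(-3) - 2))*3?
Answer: -1824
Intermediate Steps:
(19*(-(-10)*(-3) - 2))*3 = (19*(-2*15 - 2))*3 = (19*(-30 - 2))*3 = (19*(-32))*3 = -608*3 = -1824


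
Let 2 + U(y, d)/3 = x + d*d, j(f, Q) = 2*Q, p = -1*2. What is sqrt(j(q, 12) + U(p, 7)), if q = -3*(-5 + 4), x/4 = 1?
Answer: sqrt(177) ≈ 13.304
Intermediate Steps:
x = 4 (x = 4*1 = 4)
p = -2
q = 3 (q = -3*(-1) = 3)
U(y, d) = 6 + 3*d**2 (U(y, d) = -6 + 3*(4 + d*d) = -6 + 3*(4 + d**2) = -6 + (12 + 3*d**2) = 6 + 3*d**2)
sqrt(j(q, 12) + U(p, 7)) = sqrt(2*12 + (6 + 3*7**2)) = sqrt(24 + (6 + 3*49)) = sqrt(24 + (6 + 147)) = sqrt(24 + 153) = sqrt(177)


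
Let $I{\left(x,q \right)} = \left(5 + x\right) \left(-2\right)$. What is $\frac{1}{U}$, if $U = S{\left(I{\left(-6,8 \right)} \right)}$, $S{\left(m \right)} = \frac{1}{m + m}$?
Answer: $4$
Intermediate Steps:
$I{\left(x,q \right)} = -10 - 2 x$
$S{\left(m \right)} = \frac{1}{2 m}$
$U = \frac{1}{4}$ ($U = \frac{1}{2 \left(-10 - -12\right)} = \frac{1}{2 \left(-10 + 12\right)} = \frac{1}{2 \cdot 2} = \frac{1}{2} \cdot \frac{1}{2} = \frac{1}{4} \approx 0.25$)
$\frac{1}{U} = \frac{1}{\frac{1}{4}} = 4$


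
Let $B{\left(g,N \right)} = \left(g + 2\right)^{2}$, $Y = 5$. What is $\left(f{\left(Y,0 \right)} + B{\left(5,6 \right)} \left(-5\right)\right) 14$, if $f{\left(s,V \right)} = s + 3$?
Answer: $-3318$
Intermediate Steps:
$B{\left(g,N \right)} = \left(2 + g\right)^{2}$
$f{\left(s,V \right)} = 3 + s$
$\left(f{\left(Y,0 \right)} + B{\left(5,6 \right)} \left(-5\right)\right) 14 = \left(\left(3 + 5\right) + \left(2 + 5\right)^{2} \left(-5\right)\right) 14 = \left(8 + 7^{2} \left(-5\right)\right) 14 = \left(8 + 49 \left(-5\right)\right) 14 = \left(8 - 245\right) 14 = \left(-237\right) 14 = -3318$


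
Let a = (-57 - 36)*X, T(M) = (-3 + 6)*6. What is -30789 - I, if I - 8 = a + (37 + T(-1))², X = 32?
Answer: -30846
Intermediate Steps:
T(M) = 18 (T(M) = 3*6 = 18)
a = -2976 (a = (-57 - 36)*32 = -93*32 = -2976)
I = 57 (I = 8 + (-2976 + (37 + 18)²) = 8 + (-2976 + 55²) = 8 + (-2976 + 3025) = 8 + 49 = 57)
-30789 - I = -30789 - 1*57 = -30789 - 57 = -30846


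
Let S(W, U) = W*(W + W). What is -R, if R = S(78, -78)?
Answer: -12168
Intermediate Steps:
S(W, U) = 2*W² (S(W, U) = W*(2*W) = 2*W²)
R = 12168 (R = 2*78² = 2*6084 = 12168)
-R = -1*12168 = -12168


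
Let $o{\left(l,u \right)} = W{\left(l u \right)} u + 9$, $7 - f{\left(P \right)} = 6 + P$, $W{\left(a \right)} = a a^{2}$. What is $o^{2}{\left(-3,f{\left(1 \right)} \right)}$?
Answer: $81$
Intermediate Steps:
$W{\left(a \right)} = a^{3}$
$f{\left(P \right)} = 1 - P$ ($f{\left(P \right)} = 7 - \left(6 + P\right) = 1 - P$)
$o{\left(l,u \right)} = 9 + l^{3} u^{4}$ ($o{\left(l,u \right)} = \left(l u\right)^{3} u + 9 = l^{3} u^{3} u + 9 = l^{3} u^{4} + 9 = 9 + l^{3} u^{4}$)
$o^{2}{\left(-3,f{\left(1 \right)} \right)} = \left(9 + \left(-3\right)^{3} \left(1 - 1\right)^{4}\right)^{2} = \left(9 - 27 \left(1 - 1\right)^{4}\right)^{2} = \left(9 - 27 \cdot 0^{4}\right)^{2} = \left(9 - 0\right)^{2} = \left(9 + 0\right)^{2} = 9^{2} = 81$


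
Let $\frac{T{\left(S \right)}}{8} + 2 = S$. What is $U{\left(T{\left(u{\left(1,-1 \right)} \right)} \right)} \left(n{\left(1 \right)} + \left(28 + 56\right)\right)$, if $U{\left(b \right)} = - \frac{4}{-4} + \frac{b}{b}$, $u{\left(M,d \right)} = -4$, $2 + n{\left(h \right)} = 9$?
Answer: $182$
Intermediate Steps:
$n{\left(h \right)} = 7$ ($n{\left(h \right)} = -2 + 9 = 7$)
$T{\left(S \right)} = -16 + 8 S$
$U{\left(b \right)} = 2$ ($U{\left(b \right)} = \left(-4\right) \left(- \frac{1}{4}\right) + 1 = 1 + 1 = 2$)
$U{\left(T{\left(u{\left(1,-1 \right)} \right)} \right)} \left(n{\left(1 \right)} + \left(28 + 56\right)\right) = 2 \left(7 + \left(28 + 56\right)\right) = 2 \left(7 + 84\right) = 2 \cdot 91 = 182$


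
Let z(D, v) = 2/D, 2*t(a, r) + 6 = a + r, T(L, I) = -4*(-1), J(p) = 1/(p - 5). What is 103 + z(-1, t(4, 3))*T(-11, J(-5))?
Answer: 95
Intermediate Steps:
J(p) = 1/(-5 + p)
T(L, I) = 4
t(a, r) = -3 + a/2 + r/2 (t(a, r) = -3 + (a + r)/2 = -3 + (a/2 + r/2) = -3 + a/2 + r/2)
103 + z(-1, t(4, 3))*T(-11, J(-5)) = 103 + (2/(-1))*4 = 103 + (2*(-1))*4 = 103 - 2*4 = 103 - 8 = 95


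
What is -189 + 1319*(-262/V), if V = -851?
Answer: 184739/851 ≈ 217.08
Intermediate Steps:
-189 + 1319*(-262/V) = -189 + 1319*(-262/(-851)) = -189 + 1319*(-262*(-1/851)) = -189 + 1319*(262/851) = -189 + 345578/851 = 184739/851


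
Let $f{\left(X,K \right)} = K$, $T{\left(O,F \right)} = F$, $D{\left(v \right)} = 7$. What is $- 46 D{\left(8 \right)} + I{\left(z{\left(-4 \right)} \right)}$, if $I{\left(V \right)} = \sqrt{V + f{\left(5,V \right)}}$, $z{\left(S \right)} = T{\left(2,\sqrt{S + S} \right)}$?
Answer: $-322 + 2 \sqrt[4]{2} \sqrt{i} \approx -320.32 + 1.6818 i$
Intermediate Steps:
$z{\left(S \right)} = \sqrt{2} \sqrt{S}$ ($z{\left(S \right)} = \sqrt{S + S} = \sqrt{2 S} = \sqrt{2} \sqrt{S}$)
$I{\left(V \right)} = \sqrt{2} \sqrt{V}$ ($I{\left(V \right)} = \sqrt{V + V} = \sqrt{2 V} = \sqrt{2} \sqrt{V}$)
$- 46 D{\left(8 \right)} + I{\left(z{\left(-4 \right)} \right)} = \left(-46\right) 7 + \sqrt{2} \sqrt{\sqrt{2} \sqrt{-4}} = -322 + \sqrt{2} \sqrt{\sqrt{2} \cdot 2 i} = -322 + \sqrt{2} \sqrt{2 i \sqrt{2}} = -322 + \sqrt{2} \cdot 2^{\frac{3}{4}} \sqrt{i} = -322 + 2 \sqrt[4]{2} \sqrt{i}$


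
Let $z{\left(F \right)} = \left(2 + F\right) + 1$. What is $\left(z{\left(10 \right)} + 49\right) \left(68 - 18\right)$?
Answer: $3100$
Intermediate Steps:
$z{\left(F \right)} = 3 + F$
$\left(z{\left(10 \right)} + 49\right) \left(68 - 18\right) = \left(\left(3 + 10\right) + 49\right) \left(68 - 18\right) = \left(13 + 49\right) 50 = 62 \cdot 50 = 3100$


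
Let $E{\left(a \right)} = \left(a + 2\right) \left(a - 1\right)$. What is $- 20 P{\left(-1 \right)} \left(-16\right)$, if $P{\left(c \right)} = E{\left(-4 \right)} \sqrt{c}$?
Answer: $3200 i \approx 3200.0 i$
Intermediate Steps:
$E{\left(a \right)} = \left(-1 + a\right) \left(2 + a\right)$ ($E{\left(a \right)} = \left(2 + a\right) \left(-1 + a\right) = \left(-1 + a\right) \left(2 + a\right)$)
$P{\left(c \right)} = 10 \sqrt{c}$ ($P{\left(c \right)} = \left(-2 - 4 + \left(-4\right)^{2}\right) \sqrt{c} = \left(-2 - 4 + 16\right) \sqrt{c} = 10 \sqrt{c}$)
$- 20 P{\left(-1 \right)} \left(-16\right) = - 20 \cdot 10 \sqrt{-1} \left(-16\right) = - 20 \cdot 10 i \left(-16\right) = - 200 i \left(-16\right) = 3200 i$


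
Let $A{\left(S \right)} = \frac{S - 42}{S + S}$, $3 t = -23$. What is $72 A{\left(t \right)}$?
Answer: $\frac{5364}{23} \approx 233.22$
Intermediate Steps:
$t = - \frac{23}{3}$ ($t = \frac{1}{3} \left(-23\right) = - \frac{23}{3} \approx -7.6667$)
$A{\left(S \right)} = \frac{-42 + S}{2 S}$
$72 A{\left(t \right)} = 72 \frac{-42 - \frac{23}{3}}{2 \left(- \frac{23}{3}\right)} = 72 \cdot \frac{1}{2} \left(- \frac{3}{23}\right) \left(- \frac{149}{3}\right) = 72 \cdot \frac{149}{46} = \frac{5364}{23}$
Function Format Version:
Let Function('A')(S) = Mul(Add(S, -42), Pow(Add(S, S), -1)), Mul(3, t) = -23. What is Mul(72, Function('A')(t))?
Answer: Rational(5364, 23) ≈ 233.22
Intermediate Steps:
t = Rational(-23, 3) (t = Mul(Rational(1, 3), -23) = Rational(-23, 3) ≈ -7.6667)
Function('A')(S) = Mul(Rational(1, 2), Pow(S, -1), Add(-42, S)) (Function('A')(S) = Mul(Add(-42, S), Pow(Mul(2, S), -1)) = Mul(Add(-42, S), Mul(Rational(1, 2), Pow(S, -1))) = Mul(Rational(1, 2), Pow(S, -1), Add(-42, S)))
Mul(72, Function('A')(t)) = Mul(72, Mul(Rational(1, 2), Pow(Rational(-23, 3), -1), Add(-42, Rational(-23, 3)))) = Mul(72, Mul(Rational(1, 2), Rational(-3, 23), Rational(-149, 3))) = Mul(72, Rational(149, 46)) = Rational(5364, 23)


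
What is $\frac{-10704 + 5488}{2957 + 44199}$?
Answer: $- \frac{1304}{11789} \approx -0.11061$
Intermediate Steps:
$\frac{-10704 + 5488}{2957 + 44199} = - \frac{5216}{47156} = \left(-5216\right) \frac{1}{47156} = - \frac{1304}{11789}$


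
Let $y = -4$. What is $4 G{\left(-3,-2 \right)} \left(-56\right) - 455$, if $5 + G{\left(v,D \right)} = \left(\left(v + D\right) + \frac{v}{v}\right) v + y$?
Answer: $-1127$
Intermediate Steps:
$G{\left(v,D \right)} = -9 + v \left(1 + D + v\right)$ ($G{\left(v,D \right)} = -5 + \left(\left(\left(v + D\right) + \frac{v}{v}\right) v - 4\right) = -5 + \left(\left(\left(D + v\right) + 1\right) v - 4\right) = -5 + \left(\left(1 + D + v\right) v - 4\right) = -5 + \left(v \left(1 + D + v\right) - 4\right) = -5 + \left(-4 + v \left(1 + D + v\right)\right) = -9 + v \left(1 + D + v\right)$)
$4 G{\left(-3,-2 \right)} \left(-56\right) - 455 = 4 \left(-9 - 3 + \left(-3\right)^{2} - -6\right) \left(-56\right) - 455 = 4 \left(-9 - 3 + 9 + 6\right) \left(-56\right) - 455 = 4 \cdot 3 \left(-56\right) - 455 = 12 \left(-56\right) - 455 = -672 - 455 = -1127$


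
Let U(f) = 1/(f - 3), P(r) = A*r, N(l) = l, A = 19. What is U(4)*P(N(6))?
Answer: 114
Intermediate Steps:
P(r) = 19*r
U(f) = 1/(-3 + f)
U(4)*P(N(6)) = (19*6)/(-3 + 4) = 114/1 = 1*114 = 114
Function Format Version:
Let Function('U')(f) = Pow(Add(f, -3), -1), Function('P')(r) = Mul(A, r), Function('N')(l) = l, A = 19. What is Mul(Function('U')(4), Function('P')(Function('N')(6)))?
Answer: 114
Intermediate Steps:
Function('P')(r) = Mul(19, r)
Function('U')(f) = Pow(Add(-3, f), -1)
Mul(Function('U')(4), Function('P')(Function('N')(6))) = Mul(Pow(Add(-3, 4), -1), Mul(19, 6)) = Mul(Pow(1, -1), 114) = Mul(1, 114) = 114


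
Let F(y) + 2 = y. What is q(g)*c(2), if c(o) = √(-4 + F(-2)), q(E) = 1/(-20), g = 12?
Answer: -I*√2/10 ≈ -0.14142*I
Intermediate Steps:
F(y) = -2 + y
q(E) = -1/20
c(o) = 2*I*√2 (c(o) = √(-4 + (-2 - 2)) = √(-4 - 4) = √(-8) = 2*I*√2)
q(g)*c(2) = -I*√2/10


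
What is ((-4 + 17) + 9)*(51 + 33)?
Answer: 1848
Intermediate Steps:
((-4 + 17) + 9)*(51 + 33) = (13 + 9)*84 = 22*84 = 1848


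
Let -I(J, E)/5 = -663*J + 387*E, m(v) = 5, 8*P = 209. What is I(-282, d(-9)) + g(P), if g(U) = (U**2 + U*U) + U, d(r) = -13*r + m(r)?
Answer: -37424283/32 ≈ -1.1695e+6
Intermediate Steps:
P = 209/8 (P = (1/8)*209 = 209/8 ≈ 26.125)
d(r) = 5 - 13*r (d(r) = -13*r + 5 = 5 - 13*r)
I(J, E) = -1935*E + 3315*J (I(J, E) = -5*(-663*J + 387*E) = -1935*E + 3315*J)
g(U) = U + 2*U**2 (g(U) = (U**2 + U**2) + U = 2*U**2 + U = U + 2*U**2)
I(-282, d(-9)) + g(P) = (-1935*(5 - 13*(-9)) + 3315*(-282)) + 209*(1 + 2*(209/8))/8 = (-1935*(5 + 117) - 934830) + 209*(1 + 209/4)/8 = (-1935*122 - 934830) + (209/8)*(213/4) = (-236070 - 934830) + 44517/32 = -1170900 + 44517/32 = -37424283/32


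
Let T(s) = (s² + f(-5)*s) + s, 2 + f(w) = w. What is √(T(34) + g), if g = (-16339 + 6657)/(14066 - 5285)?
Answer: √73319857230/8781 ≈ 30.837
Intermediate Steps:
f(w) = -2 + w
g = -9682/8781 ≈ -1.1026
T(s) = s² - 6*s (T(s) = (s² + (-2 - 5)*s) + s = (s² - 7*s) + s = s² - 6*s)
√(T(34) + g) = √(34*(-6 + 34) - 9682/8781) = √(34*28 - 9682/8781) = √(952 - 9682/8781) = √(8349830/8781) = √73319857230/8781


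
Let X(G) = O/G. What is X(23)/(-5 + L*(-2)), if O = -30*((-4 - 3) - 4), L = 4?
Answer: -330/299 ≈ -1.1037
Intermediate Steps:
O = 330 (O = -30*(-7 - 4) = -30*(-11) = -15*(-22) = 330)
X(G) = 330/G
X(23)/(-5 + L*(-2)) = (330/23)/(-5 + 4*(-2)) = (330*(1/23))/(-5 - 8) = (330/23)/(-13) = (330/23)*(-1/13) = -330/299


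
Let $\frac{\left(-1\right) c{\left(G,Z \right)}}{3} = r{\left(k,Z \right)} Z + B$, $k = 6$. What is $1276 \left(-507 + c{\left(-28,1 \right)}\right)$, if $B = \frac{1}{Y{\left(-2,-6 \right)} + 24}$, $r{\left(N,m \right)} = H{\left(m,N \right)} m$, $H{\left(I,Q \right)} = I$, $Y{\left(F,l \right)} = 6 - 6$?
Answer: $- \frac{1301839}{2} \approx -6.5092 \cdot 10^{5}$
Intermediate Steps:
$Y{\left(F,l \right)} = 0$ ($Y{\left(F,l \right)} = 6 - 6 = 0$)
$r{\left(N,m \right)} = m^{2}$ ($r{\left(N,m \right)} = m m = m^{2}$)
$B = \frac{1}{24}$ ($B = \frac{1}{0 + 24} = \frac{1}{24} \approx 0.041667$)
$c{\left(G,Z \right)} = - \frac{1}{8} - 3 Z^{3}$ ($c{\left(G,Z \right)} = - 3 \left(Z^{2} Z + \frac{1}{24}\right) = - 3 \left(Z^{3} + \frac{1}{24}\right) = - 3 \left(\frac{1}{24} + Z^{3}\right) = - \frac{1}{8} - 3 Z^{3}$)
$1276 \left(-507 + c{\left(-28,1 \right)}\right) = 1276 \left(-507 - \left(\frac{1}{8} + 3 \cdot 1^{3}\right)\right) = 1276 \left(-507 - \frac{25}{8}\right) = 1276 \left(- \frac{4081}{8}\right) = - \frac{1301839}{2}$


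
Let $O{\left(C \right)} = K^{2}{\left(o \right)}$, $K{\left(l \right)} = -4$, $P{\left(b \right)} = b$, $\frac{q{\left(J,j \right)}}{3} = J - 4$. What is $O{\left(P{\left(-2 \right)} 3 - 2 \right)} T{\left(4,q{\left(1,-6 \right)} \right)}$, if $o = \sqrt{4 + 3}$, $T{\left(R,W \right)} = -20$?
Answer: $-320$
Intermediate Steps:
$q{\left(J,j \right)} = -12 + 3 J$ ($q{\left(J,j \right)} = 3 \left(J - 4\right) = 3 \left(-4 + J\right) = -12 + 3 J$)
$o = \sqrt{7} \approx 2.6458$
$O{\left(C \right)} = 16$ ($O{\left(C \right)} = \left(-4\right)^{2} = 16$)
$O{\left(P{\left(-2 \right)} 3 - 2 \right)} T{\left(4,q{\left(1,-6 \right)} \right)} = 16 \left(-20\right) = -320$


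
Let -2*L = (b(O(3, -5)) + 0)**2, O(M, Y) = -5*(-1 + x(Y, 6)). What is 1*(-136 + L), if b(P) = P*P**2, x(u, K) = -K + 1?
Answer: -364500136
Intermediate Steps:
x(u, K) = 1 - K
O(M, Y) = 30 (O(M, Y) = -5*(-1 + (1 - 1*6)) = -5*(-1 + (1 - 6)) = -5*(-1 - 5) = -5*(-6) = 30)
b(P) = P**3
L = -364500000 (L = -(30**3 + 0)**2/2 = -(27000 + 0)**2/2 = -1/2*27000**2 = -1/2*729000000 = -364500000)
1*(-136 + L) = 1*(-136 - 364500000) = 1*(-364500136) = -364500136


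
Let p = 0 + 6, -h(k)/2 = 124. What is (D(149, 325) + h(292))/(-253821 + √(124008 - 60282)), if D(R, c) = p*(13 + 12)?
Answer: 436394/1130263795 + 98*√63726/64425036315 ≈ 0.00038648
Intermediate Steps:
h(k) = -248 (h(k) = -2*124 = -248)
p = 6
D(R, c) = 150 (D(R, c) = 6*(13 + 12) = 6*25 = 150)
(D(149, 325) + h(292))/(-253821 + √(124008 - 60282)) = (150 - 248)/(-253821 + √(124008 - 60282)) = -98/(-253821 + √63726)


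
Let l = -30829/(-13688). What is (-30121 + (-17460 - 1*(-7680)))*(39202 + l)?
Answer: -21411986047305/13688 ≈ -1.5643e+9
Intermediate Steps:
l = 30829/13688 (l = -30829*(-1/13688) = 30829/13688 ≈ 2.2523)
(-30121 + (-17460 - 1*(-7680)))*(39202 + l) = (-30121 + (-17460 - 1*(-7680)))*(39202 + 30829/13688) = (-30121 + (-17460 + 7680))*(536627805/13688) = (-30121 - 9780)*(536627805/13688) = -39901*536627805/13688 = -21411986047305/13688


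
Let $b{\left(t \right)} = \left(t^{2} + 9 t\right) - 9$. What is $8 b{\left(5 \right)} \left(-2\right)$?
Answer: $-976$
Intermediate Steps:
$b{\left(t \right)} = -9 + t^{2} + 9 t$
$8 b{\left(5 \right)} \left(-2\right) = 8 \left(-9 + 5^{2} + 9 \cdot 5\right) \left(-2\right) = 8 \left(-9 + 25 + 45\right) \left(-2\right) = 8 \cdot 61 \left(-2\right) = 488 \left(-2\right) = -976$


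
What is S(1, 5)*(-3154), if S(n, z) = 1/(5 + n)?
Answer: -1577/3 ≈ -525.67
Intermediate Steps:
S(1, 5)*(-3154) = -3154/(5 + 1) = -3154/6 = (1/6)*(-3154) = -1577/3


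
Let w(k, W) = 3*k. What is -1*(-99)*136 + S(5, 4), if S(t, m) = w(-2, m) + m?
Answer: 13462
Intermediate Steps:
S(t, m) = -6 + m (S(t, m) = 3*(-2) + m = -6 + m)
-1*(-99)*136 + S(5, 4) = -1*(-99)*136 + (-6 + 4) = 99*136 - 2 = 13464 - 2 = 13462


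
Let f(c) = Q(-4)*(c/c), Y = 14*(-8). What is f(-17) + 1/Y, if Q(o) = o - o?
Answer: -1/112 ≈ -0.0089286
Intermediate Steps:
Q(o) = 0
Y = -112
f(c) = 0 (f(c) = 0*(c/c) = 0*1 = 0)
f(-17) + 1/Y = 0 + 1/(-112) = 0 - 1/112 = -1/112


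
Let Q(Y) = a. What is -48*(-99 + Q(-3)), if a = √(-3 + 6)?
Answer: 4752 - 48*√3 ≈ 4668.9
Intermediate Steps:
a = √3 ≈ 1.7320
Q(Y) = √3
-48*(-99 + Q(-3)) = -48*(-99 + √3) = 4752 - 48*√3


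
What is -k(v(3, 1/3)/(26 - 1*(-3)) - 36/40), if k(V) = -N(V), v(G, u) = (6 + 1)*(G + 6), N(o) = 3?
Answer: 3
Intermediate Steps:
v(G, u) = 42 + 7*G (v(G, u) = 7*(6 + G) = 42 + 7*G)
k(V) = -3 (k(V) = -1*3 = -3)
-k(v(3, 1/3)/(26 - 1*(-3)) - 36/40) = -1*(-3) = 3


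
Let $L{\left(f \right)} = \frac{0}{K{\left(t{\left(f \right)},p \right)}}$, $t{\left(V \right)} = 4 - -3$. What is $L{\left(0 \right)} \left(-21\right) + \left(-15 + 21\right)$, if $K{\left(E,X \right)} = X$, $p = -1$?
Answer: $6$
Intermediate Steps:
$t{\left(V \right)} = 7$ ($t{\left(V \right)} = 4 + 3 = 7$)
$L{\left(f \right)} = 0$ ($L{\left(f \right)} = \frac{0}{-1} = 0 \left(-1\right) = 0$)
$L{\left(0 \right)} \left(-21\right) + \left(-15 + 21\right) = 0 \left(-21\right) + \left(-15 + 21\right) = 0 + 6 = 6$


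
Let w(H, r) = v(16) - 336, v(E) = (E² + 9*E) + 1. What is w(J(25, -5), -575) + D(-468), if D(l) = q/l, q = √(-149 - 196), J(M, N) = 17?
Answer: 65 - I*√345/468 ≈ 65.0 - 0.039688*I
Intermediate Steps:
q = I*√345 (q = √(-345) = I*√345 ≈ 18.574*I)
v(E) = 1 + E² + 9*E
D(l) = I*√345/l (D(l) = (I*√345)/l = I*√345/l)
w(H, r) = 65 (w(H, r) = (1 + 16² + 9*16) - 336 = (1 + 256 + 144) - 336 = 401 - 336 = 65)
w(J(25, -5), -575) + D(-468) = 65 + I*√345/(-468) = 65 + I*√345*(-1/468) = 65 - I*√345/468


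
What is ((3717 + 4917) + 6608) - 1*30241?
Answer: -14999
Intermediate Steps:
((3717 + 4917) + 6608) - 1*30241 = (8634 + 6608) - 30241 = 15242 - 30241 = -14999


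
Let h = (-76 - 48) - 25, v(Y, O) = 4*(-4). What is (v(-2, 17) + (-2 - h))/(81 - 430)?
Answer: -131/349 ≈ -0.37536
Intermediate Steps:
v(Y, O) = -16
h = -149 (h = -124 - 25 = -149)
(v(-2, 17) + (-2 - h))/(81 - 430) = (-16 + (-2 - 1*(-149)))/(81 - 430) = (-16 + (-2 + 149))/(-349) = (-16 + 147)*(-1/349) = 131*(-1/349) = -131/349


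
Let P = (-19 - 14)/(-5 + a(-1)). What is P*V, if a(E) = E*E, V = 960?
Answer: 7920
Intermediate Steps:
a(E) = E²
P = 33/4 (P = (-19 - 14)/(-5 + (-1)²) = -33/(-5 + 1) = -33/(-4) = -33*(-¼) = 33/4 ≈ 8.2500)
P*V = (33/4)*960 = 7920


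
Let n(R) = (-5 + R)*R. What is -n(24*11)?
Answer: -68376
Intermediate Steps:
n(R) = R*(-5 + R)
-n(24*11) = -24*11*(-5 + 24*11) = -264*(-5 + 264) = -264*259 = -1*68376 = -68376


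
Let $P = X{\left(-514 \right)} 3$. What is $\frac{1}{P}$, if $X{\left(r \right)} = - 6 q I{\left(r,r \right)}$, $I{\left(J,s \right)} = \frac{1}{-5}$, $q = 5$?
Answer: $\frac{1}{18} \approx 0.055556$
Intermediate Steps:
$I{\left(J,s \right)} = - \frac{1}{5}$
$X{\left(r \right)} = 6$ ($X{\left(r \right)} = \left(-6\right) 5 \left(- \frac{1}{5}\right) = \left(-30\right) \left(- \frac{1}{5}\right) = 6$)
$P = 18$ ($P = 6 \cdot 3 = 18$)
$\frac{1}{P} = \frac{1}{18}$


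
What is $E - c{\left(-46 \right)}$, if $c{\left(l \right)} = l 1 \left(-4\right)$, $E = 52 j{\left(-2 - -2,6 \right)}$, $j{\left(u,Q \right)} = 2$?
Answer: $-80$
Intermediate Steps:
$E = 104$ ($E = 52 \cdot 2 = 104$)
$c{\left(l \right)} = - 4 l$ ($c{\left(l \right)} = l \left(-4\right) = - 4 l$)
$E - c{\left(-46 \right)} = 104 - \left(-4\right) \left(-46\right) = 104 - 184 = -80$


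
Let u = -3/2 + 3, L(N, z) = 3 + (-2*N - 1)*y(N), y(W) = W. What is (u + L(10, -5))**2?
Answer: 168921/4 ≈ 42230.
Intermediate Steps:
L(N, z) = 3 + N*(-1 - 2*N) (L(N, z) = 3 + (-2*N - 1)*N = 3 + (-1 - 2*N)*N = 3 + N*(-1 - 2*N))
u = 3/2 (u = (1/2)*(-3) + 3 = -3/2 + 3 = 3/2 ≈ 1.5000)
(u + L(10, -5))**2 = (3/2 + (3 - 1*10 - 2*10**2))**2 = (3/2 + (3 - 10 - 2*100))**2 = (3/2 + (3 - 10 - 200))**2 = (3/2 - 207)**2 = (-411/2)**2 = 168921/4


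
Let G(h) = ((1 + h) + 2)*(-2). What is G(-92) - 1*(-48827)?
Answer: 49005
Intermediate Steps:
G(h) = -6 - 2*h (G(h) = (3 + h)*(-2) = -6 - 2*h)
G(-92) - 1*(-48827) = (-6 - 2*(-92)) - 1*(-48827) = (-6 + 184) + 48827 = 178 + 48827 = 49005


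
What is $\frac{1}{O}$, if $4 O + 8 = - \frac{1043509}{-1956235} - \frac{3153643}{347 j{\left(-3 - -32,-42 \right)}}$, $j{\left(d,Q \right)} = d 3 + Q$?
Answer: $- \frac{12218643810}{639734529727} \approx -0.0191$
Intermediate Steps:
$j{\left(d,Q \right)} = Q + 3 d$ ($j{\left(d,Q \right)} = 3 d + Q = Q + 3 d$)
$O = - \frac{639734529727}{12218643810}$ ($O = -2 + \frac{- \frac{1043509}{-1956235} - \frac{3153643}{347 \left(-42 + 3 \left(-3 - -32\right)\right)}}{4} = -2 + \frac{\left(-1043509\right) \left(- \frac{1}{1956235}\right) - \frac{3153643}{347 \left(-42 + 3 \left(-3 + 32\right)\right)}}{4} = -2 + \frac{\frac{1043509}{1956235} - \frac{3153643}{347 \left(-42 + 3 \cdot 29\right)}}{4} = -2 + \frac{\frac{1043509}{1956235} - \frac{3153643}{347 \left(-42 + 87\right)}}{4} = -2 + \frac{\frac{1043509}{1956235} - \frac{3153643}{347 \cdot 45}}{4} = -2 + \frac{\frac{1043509}{1956235} - \frac{3153643}{15615}}{4} = -2 + \frac{1}{4} \left(- \frac{1230594484214}{6109321905}\right) = -2 - \frac{615297242107}{12218643810} = - \frac{639734529727}{12218643810} \approx -52.357$)
$\frac{1}{O} = \frac{1}{- \frac{639734529727}{12218643810}} = - \frac{12218643810}{639734529727}$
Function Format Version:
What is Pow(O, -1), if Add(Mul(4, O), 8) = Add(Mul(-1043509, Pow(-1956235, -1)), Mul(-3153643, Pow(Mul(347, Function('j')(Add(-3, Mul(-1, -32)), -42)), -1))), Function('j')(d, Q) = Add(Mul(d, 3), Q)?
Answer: Rational(-12218643810, 639734529727) ≈ -0.019100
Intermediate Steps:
Function('j')(d, Q) = Add(Q, Mul(3, d)) (Function('j')(d, Q) = Add(Mul(3, d), Q) = Add(Q, Mul(3, d)))
O = Rational(-639734529727, 12218643810) (O = Add(-2, Mul(Rational(1, 4), Add(Mul(-1043509, Pow(-1956235, -1)), Mul(-3153643, Pow(Mul(347, Add(-42, Mul(3, Add(-3, Mul(-1, -32))))), -1))))) = Add(-2, Mul(Rational(1, 4), Add(Mul(-1043509, Rational(-1, 1956235)), Mul(-3153643, Pow(Mul(347, Add(-42, Mul(3, Add(-3, 32)))), -1))))) = Add(-2, Mul(Rational(1, 4), Add(Rational(1043509, 1956235), Mul(-3153643, Pow(Mul(347, Add(-42, Mul(3, 29))), -1))))) = Add(-2, Mul(Rational(1, 4), Add(Rational(1043509, 1956235), Mul(-3153643, Pow(Mul(347, Add(-42, 87)), -1))))) = Add(-2, Mul(Rational(1, 4), Add(Rational(1043509, 1956235), Mul(-3153643, Pow(Mul(347, 45), -1))))) = Add(-2, Mul(Rational(1, 4), Add(Rational(1043509, 1956235), Mul(-3153643, Pow(15615, -1))))) = Add(-2, Mul(Rational(1, 4), Add(Rational(1043509, 1956235), Mul(-3153643, Rational(1, 15615))))) = Add(-2, Mul(Rational(1, 4), Add(Rational(1043509, 1956235), Rational(-3153643, 15615)))) = Add(-2, Mul(Rational(1, 4), Rational(-1230594484214, 6109321905))) = Add(-2, Rational(-615297242107, 12218643810)) = Rational(-639734529727, 12218643810) ≈ -52.357)
Pow(O, -1) = Pow(Rational(-639734529727, 12218643810), -1) = Rational(-12218643810, 639734529727)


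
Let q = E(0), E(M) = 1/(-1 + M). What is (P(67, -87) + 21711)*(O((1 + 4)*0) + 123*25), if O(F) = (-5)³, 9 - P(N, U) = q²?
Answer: 64071050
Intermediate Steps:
q = -1 (q = 1/(-1 + 0) = 1/(-1) = -1)
P(N, U) = 8 (P(N, U) = 9 - 1*(-1)² = 9 - 1*1 = 9 - 1 = 8)
O(F) = -125
(P(67, -87) + 21711)*(O((1 + 4)*0) + 123*25) = (8 + 21711)*(-125 + 123*25) = 21719*(-125 + 3075) = 21719*2950 = 64071050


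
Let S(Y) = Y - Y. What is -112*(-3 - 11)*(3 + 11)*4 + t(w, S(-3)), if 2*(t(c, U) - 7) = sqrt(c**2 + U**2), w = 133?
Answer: 175763/2 ≈ 87882.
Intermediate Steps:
S(Y) = 0
t(c, U) = 7 + sqrt(U**2 + c**2)/2 (t(c, U) = 7 + sqrt(c**2 + U**2)/2 = 7 + sqrt(U**2 + c**2)/2)
-112*(-3 - 11)*(3 + 11)*4 + t(w, S(-3)) = -112*(-3 - 11)*(3 + 11)*4 + (7 + sqrt(0**2 + 133**2)/2) = -112*(-14*14)*4 + (7 + sqrt(0 + 17689)/2) = -(-21952)*4 + (7 + sqrt(17689)/2) = -112*(-784) + (7 + (1/2)*133) = 87808 + (7 + 133/2) = 87808 + 147/2 = 175763/2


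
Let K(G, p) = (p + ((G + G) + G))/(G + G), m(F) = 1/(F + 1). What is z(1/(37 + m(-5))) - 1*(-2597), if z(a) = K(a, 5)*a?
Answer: 254755/98 ≈ 2599.5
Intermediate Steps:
m(F) = 1/(1 + F)
K(G, p) = (p + 3*G)/(2*G) (K(G, p) = (p + (2*G + G))/((2*G)) = (p + 3*G)*(1/(2*G)) = (p + 3*G)/(2*G))
z(a) = 5/2 + 3*a/2 (z(a) = ((5 + 3*a)/(2*a))*a = 5/2 + 3*a/2)
z(1/(37 + m(-5))) - 1*(-2597) = (5/2 + 3/(2*(37 + 1/(1 - 5)))) - 1*(-2597) = (5/2 + 3/(2*(37 + 1/(-4)))) + 2597 = (5/2 + 3/(2*(37 - ¼))) + 2597 = (5/2 + 3/(2*(147/4))) + 2597 = (5/2 + (3/2)*(4/147)) + 2597 = (5/2 + 2/49) + 2597 = 249/98 + 2597 = 254755/98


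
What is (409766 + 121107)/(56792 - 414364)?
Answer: -530873/357572 ≈ -1.4847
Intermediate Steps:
(409766 + 121107)/(56792 - 414364) = 530873/(-357572) = 530873*(-1/357572) = -530873/357572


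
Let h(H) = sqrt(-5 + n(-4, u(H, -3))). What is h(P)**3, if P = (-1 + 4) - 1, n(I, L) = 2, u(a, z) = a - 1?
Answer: -3*I*sqrt(3) ≈ -5.1962*I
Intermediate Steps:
u(a, z) = -1 + a
P = 2 (P = 3 - 1 = 2)
h(H) = I*sqrt(3) (h(H) = sqrt(-5 + 2) = sqrt(-3) = I*sqrt(3))
h(P)**3 = (I*sqrt(3))**3 = -3*I*sqrt(3)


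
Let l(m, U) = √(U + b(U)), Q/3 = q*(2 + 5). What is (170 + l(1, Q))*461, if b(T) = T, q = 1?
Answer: 78370 + 461*√42 ≈ 81358.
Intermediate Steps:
Q = 21 (Q = 3*(1*(2 + 5)) = 3*(1*7) = 3*7 = 21)
l(m, U) = √2*√U (l(m, U) = √(U + U) = √(2*U) = √2*√U)
(170 + l(1, Q))*461 = (170 + √2*√21)*461 = (170 + √42)*461 = 78370 + 461*√42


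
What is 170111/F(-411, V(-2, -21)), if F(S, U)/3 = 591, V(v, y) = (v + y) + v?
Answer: 170111/1773 ≈ 95.945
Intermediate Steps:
V(v, y) = y + 2*v
F(S, U) = 1773 (F(S, U) = 3*591 = 1773)
170111/F(-411, V(-2, -21)) = 170111/1773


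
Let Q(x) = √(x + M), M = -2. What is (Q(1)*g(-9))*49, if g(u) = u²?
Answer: 3969*I ≈ 3969.0*I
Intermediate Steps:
Q(x) = √(-2 + x) (Q(x) = √(x - 2) = √(-2 + x))
(Q(1)*g(-9))*49 = (√(-2 + 1)*(-9)²)*49 = (√(-1)*81)*49 = (I*81)*49 = (81*I)*49 = 3969*I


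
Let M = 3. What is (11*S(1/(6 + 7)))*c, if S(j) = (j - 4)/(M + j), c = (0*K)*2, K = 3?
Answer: 0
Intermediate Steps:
c = 0 (c = (0*3)*2 = 0*2 = 0)
S(j) = (-4 + j)/(3 + j) (S(j) = (j - 4)/(3 + j) = (-4 + j)/(3 + j))
(11*S(1/(6 + 7)))*c = (11*((-4 + 1/(6 + 7))/(3 + 1/(6 + 7))))*0 = (11*((-4 + 1/13)/(3 + 1/13)))*0 = (11*(-51/13/(40/13)))*0 = (11*((13/40)*(-51/13)))*0 = (11*(-51/40))*0 = -561/40*0 = 0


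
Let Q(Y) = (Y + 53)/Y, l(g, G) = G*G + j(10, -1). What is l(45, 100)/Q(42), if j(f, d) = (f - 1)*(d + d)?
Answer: 419244/95 ≈ 4413.1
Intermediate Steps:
j(f, d) = 2*d*(-1 + f) (j(f, d) = (-1 + f)*(2*d) = 2*d*(-1 + f))
l(g, G) = -18 + G² (l(g, G) = G*G + 2*(-1)*(-1 + 10) = G² + 2*(-1)*9 = G² - 18 = -18 + G²)
Q(Y) = (53 + Y)/Y
l(45, 100)/Q(42) = (-18 + 100²)/(((53 + 42)/42)) = (-18 + 10000)/(((1/42)*95)) = 9982/(95/42) = 9982*(42/95) = 419244/95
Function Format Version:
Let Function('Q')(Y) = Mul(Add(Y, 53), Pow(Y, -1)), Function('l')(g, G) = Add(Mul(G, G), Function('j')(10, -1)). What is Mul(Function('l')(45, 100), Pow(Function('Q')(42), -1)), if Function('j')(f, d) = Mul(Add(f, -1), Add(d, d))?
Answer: Rational(419244, 95) ≈ 4413.1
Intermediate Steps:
Function('j')(f, d) = Mul(2, d, Add(-1, f)) (Function('j')(f, d) = Mul(Add(-1, f), Mul(2, d)) = Mul(2, d, Add(-1, f)))
Function('l')(g, G) = Add(-18, Pow(G, 2)) (Function('l')(g, G) = Add(Mul(G, G), Mul(2, -1, Add(-1, 10))) = Add(Pow(G, 2), Mul(2, -1, 9)) = Add(Pow(G, 2), -18) = Add(-18, Pow(G, 2)))
Function('Q')(Y) = Mul(Pow(Y, -1), Add(53, Y)) (Function('Q')(Y) = Mul(Add(53, Y), Pow(Y, -1)) = Mul(Pow(Y, -1), Add(53, Y)))
Mul(Function('l')(45, 100), Pow(Function('Q')(42), -1)) = Mul(Add(-18, Pow(100, 2)), Pow(Mul(Pow(42, -1), Add(53, 42)), -1)) = Mul(Add(-18, 10000), Pow(Mul(Rational(1, 42), 95), -1)) = Mul(9982, Pow(Rational(95, 42), -1)) = Mul(9982, Rational(42, 95)) = Rational(419244, 95)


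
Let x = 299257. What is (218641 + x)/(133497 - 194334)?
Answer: -517898/60837 ≈ -8.5129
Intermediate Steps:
(218641 + x)/(133497 - 194334) = (218641 + 299257)/(133497 - 194334) = 517898/(-60837) = 517898*(-1/60837) = -517898/60837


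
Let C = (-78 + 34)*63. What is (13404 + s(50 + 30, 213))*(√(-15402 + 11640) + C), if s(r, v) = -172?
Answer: -36679104 + 39696*I*√418 ≈ -3.6679e+7 + 8.1159e+5*I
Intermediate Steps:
C = -2772 (C = -44*63 = -2772)
(13404 + s(50 + 30, 213))*(√(-15402 + 11640) + C) = (13404 - 172)*(√(-15402 + 11640) - 2772) = 13232*(√(-3762) - 2772) = 13232*(3*I*√418 - 2772) = 13232*(-2772 + 3*I*√418) = -36679104 + 39696*I*√418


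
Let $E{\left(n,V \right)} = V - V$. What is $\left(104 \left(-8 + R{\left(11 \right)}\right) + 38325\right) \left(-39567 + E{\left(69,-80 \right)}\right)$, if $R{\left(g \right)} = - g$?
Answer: $-1438220883$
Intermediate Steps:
$E{\left(n,V \right)} = 0$
$\left(104 \left(-8 + R{\left(11 \right)}\right) + 38325\right) \left(-39567 + E{\left(69,-80 \right)}\right) = \left(104 \left(-8 - 11\right) + 38325\right) \left(-39567 + 0\right) = \left(104 \left(-8 - 11\right) + 38325\right) \left(-39567\right) = \left(104 \left(-19\right) + 38325\right) \left(-39567\right) = \left(-1976 + 38325\right) \left(-39567\right) = 36349 \left(-39567\right) = -1438220883$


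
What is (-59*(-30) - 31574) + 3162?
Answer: -26642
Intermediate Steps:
(-59*(-30) - 31574) + 3162 = (1770 - 31574) + 3162 = -29804 + 3162 = -26642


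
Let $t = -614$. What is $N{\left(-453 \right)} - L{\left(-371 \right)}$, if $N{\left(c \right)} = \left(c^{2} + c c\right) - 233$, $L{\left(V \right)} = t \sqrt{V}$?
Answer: $410185 + 614 i \sqrt{371} \approx 4.1019 \cdot 10^{5} + 11826.0 i$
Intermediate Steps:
$L{\left(V \right)} = - 614 \sqrt{V}$
$N{\left(c \right)} = -233 + 2 c^{2}$ ($N{\left(c \right)} = \left(c^{2} + c^{2}\right) - 233 = 2 c^{2} - 233 = -233 + 2 c^{2}$)
$N{\left(-453 \right)} - L{\left(-371 \right)} = \left(-233 + 2 \left(-453\right)^{2}\right) - - 614 \sqrt{-371} = \left(-233 + 2 \cdot 205209\right) - - 614 i \sqrt{371} = \left(-233 + 410418\right) - - 614 i \sqrt{371} = 410185 + 614 i \sqrt{371}$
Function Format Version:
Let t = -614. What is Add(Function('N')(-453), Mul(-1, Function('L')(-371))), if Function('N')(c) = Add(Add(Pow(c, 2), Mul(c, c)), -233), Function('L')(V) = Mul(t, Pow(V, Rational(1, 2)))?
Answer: Add(410185, Mul(614, I, Pow(371, Rational(1, 2)))) ≈ Add(4.1019e+5, Mul(11826., I))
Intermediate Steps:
Function('L')(V) = Mul(-614, Pow(V, Rational(1, 2)))
Function('N')(c) = Add(-233, Mul(2, Pow(c, 2))) (Function('N')(c) = Add(Add(Pow(c, 2), Pow(c, 2)), -233) = Add(Mul(2, Pow(c, 2)), -233) = Add(-233, Mul(2, Pow(c, 2))))
Add(Function('N')(-453), Mul(-1, Function('L')(-371))) = Add(Add(-233, Mul(2, Pow(-453, 2))), Mul(-1, Mul(-614, Pow(-371, Rational(1, 2))))) = Add(Add(-233, Mul(2, 205209)), Mul(-1, Mul(-614, Mul(I, Pow(371, Rational(1, 2)))))) = Add(Add(-233, 410418), Mul(-1, Mul(-614, I, Pow(371, Rational(1, 2))))) = Add(410185, Mul(614, I, Pow(371, Rational(1, 2))))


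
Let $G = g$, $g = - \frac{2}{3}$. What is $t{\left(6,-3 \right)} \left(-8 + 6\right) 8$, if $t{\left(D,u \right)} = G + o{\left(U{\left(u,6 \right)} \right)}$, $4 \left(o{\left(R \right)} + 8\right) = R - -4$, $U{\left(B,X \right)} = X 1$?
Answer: $\frac{296}{3} \approx 98.667$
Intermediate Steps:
$U{\left(B,X \right)} = X$
$g = - \frac{2}{3}$ ($g = \left(-2\right) \frac{1}{3} = - \frac{2}{3} \approx -0.66667$)
$G = - \frac{2}{3} \approx -0.66667$
$o{\left(R \right)} = -7 + \frac{R}{4}$ ($o{\left(R \right)} = -8 + \frac{R - -4}{4} = -8 + \frac{R + 4}{4} = -8 + \frac{4 + R}{4} = -8 + \left(1 + \frac{R}{4}\right) = -7 + \frac{R}{4}$)
$t{\left(D,u \right)} = - \frac{37}{6}$ ($t{\left(D,u \right)} = - \frac{2}{3} + \left(-7 + \frac{1}{4} \cdot 6\right) = - \frac{2}{3} + \left(-7 + \frac{3}{2}\right) = - \frac{2}{3} - \frac{11}{2} = - \frac{37}{6}$)
$t{\left(6,-3 \right)} \left(-8 + 6\right) 8 = - \frac{37 \left(-8 + 6\right)}{6} \cdot 8 = \left(- \frac{37}{6}\right) \left(-2\right) 8 = \frac{37}{3} \cdot 8 = \frac{296}{3}$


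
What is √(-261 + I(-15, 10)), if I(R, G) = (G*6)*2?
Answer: I*√141 ≈ 11.874*I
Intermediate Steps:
I(R, G) = 12*G (I(R, G) = (6*G)*2 = 12*G)
√(-261 + I(-15, 10)) = √(-261 + 12*10) = √(-261 + 120) = √(-141) = I*√141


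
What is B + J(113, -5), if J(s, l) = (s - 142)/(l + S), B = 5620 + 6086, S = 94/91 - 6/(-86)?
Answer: 178629977/15250 ≈ 11713.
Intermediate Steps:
S = 4315/3913 (S = 94*(1/91) - 6*(-1/86) = 94/91 + 3/43 = 4315/3913 ≈ 1.1027)
B = 11706
J(s, l) = (-142 + s)/(4315/3913 + l) (J(s, l) = (s - 142)/(l + 4315/3913) = (-142 + s)/(4315/3913 + l))
B + J(113, -5) = 11706 + 3913*(-142 + 113)/(4315 + 3913*(-5)) = 11706 + 3913*(-29)/(4315 - 19565) = 11706 + 3913*(-29)/(-15250) = 11706 + 3913*(-1/15250)*(-29) = 11706 + 113477/15250 = 178629977/15250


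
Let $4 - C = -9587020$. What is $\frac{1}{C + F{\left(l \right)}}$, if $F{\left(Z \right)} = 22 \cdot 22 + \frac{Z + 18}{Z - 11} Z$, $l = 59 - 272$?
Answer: $\frac{224}{2147560257} \approx 1.043 \cdot 10^{-7}$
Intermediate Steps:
$l = -213$
$F{\left(Z \right)} = 484 + \frac{Z \left(18 + Z\right)}{-11 + Z}$ ($F{\left(Z \right)} = 484 + \frac{18 + Z}{-11 + Z} Z = 484 + \frac{Z \left(18 + Z\right)}{-11 + Z}$)
$C = 9587024$ ($C = 4 - -9587020 = 4 + 9587020 = 9587024$)
$\frac{1}{C + F{\left(l \right)}} = \frac{1}{9587024 + \frac{-5324 + \left(-213\right)^{2} + 502 \left(-213\right)}{-11 - 213}} = \frac{1}{9587024 + \frac{-5324 + 45369 - 106926}{-224}} = \frac{1}{9587024 - - \frac{66881}{224}} = \frac{1}{9587024 + \frac{66881}{224}} = \frac{1}{\frac{2147560257}{224}} = \frac{224}{2147560257}$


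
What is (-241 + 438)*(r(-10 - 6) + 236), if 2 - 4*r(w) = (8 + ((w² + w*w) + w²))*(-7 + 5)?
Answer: 246053/2 ≈ 1.2303e+5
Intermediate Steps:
r(w) = 9/2 + 3*w²/2 (r(w) = ½ - (8 + ((w² + w*w) + w²))*(-7 + 5)/4 = ½ - (8 + ((w² + w²) + w²))*(-2)/4 = ½ - (8 + (2*w² + w²))*(-2)/4 = ½ - (8 + 3*w²)*(-2)/4 = ½ - (-16 - 6*w²)/4 = ½ + (4 + 3*w²/2) = 9/2 + 3*w²/2)
(-241 + 438)*(r(-10 - 6) + 236) = (-241 + 438)*((9/2 + 3*(-10 - 6)²/2) + 236) = 197*((9/2 + (3/2)*(-16)²) + 236) = 197*((9/2 + (3/2)*256) + 236) = 197*((9/2 + 384) + 236) = 197*(777/2 + 236) = 197*(1249/2) = 246053/2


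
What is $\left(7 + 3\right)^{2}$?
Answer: $100$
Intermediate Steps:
$\left(7 + 3\right)^{2} = 10^{2} = 100$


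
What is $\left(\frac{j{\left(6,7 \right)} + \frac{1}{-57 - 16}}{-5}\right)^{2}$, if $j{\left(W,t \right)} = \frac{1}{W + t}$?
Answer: $\frac{144}{900601} \approx 0.00015989$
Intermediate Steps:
$\left(\frac{j{\left(6,7 \right)} + \frac{1}{-57 - 16}}{-5}\right)^{2} = \left(\frac{\frac{1}{6 + 7} + \frac{1}{-57 - 16}}{-5}\right)^{2} = \left(\left(\frac{1}{13} + \frac{1}{-57 - 16}\right) \left(- \frac{1}{5}\right)\right)^{2} = \left(\left(\frac{1}{13} + \frac{1}{-73}\right) \left(- \frac{1}{5}\right)\right)^{2} = \left(\left(\frac{1}{13} - \frac{1}{73}\right) \left(- \frac{1}{5}\right)\right)^{2} = \left(\frac{60}{949} \left(- \frac{1}{5}\right)\right)^{2} = \left(- \frac{12}{949}\right)^{2} = \frac{144}{900601}$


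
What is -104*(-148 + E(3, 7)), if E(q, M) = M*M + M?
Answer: 9568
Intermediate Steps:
E(q, M) = M + M² (E(q, M) = M² + M = M + M²)
-104*(-148 + E(3, 7)) = -104*(-148 + 7*(1 + 7)) = -104*(-148 + 7*8) = -104*(-148 + 56) = -104*(-92) = 9568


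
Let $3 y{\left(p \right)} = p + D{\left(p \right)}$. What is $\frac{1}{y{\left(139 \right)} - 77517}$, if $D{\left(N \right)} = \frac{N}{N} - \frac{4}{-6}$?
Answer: $- \frac{9}{697231} \approx -1.2908 \cdot 10^{-5}$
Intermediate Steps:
$D{\left(N \right)} = \frac{5}{3}$ ($D{\left(N \right)} = 1 - - \frac{2}{3} = 1 + \frac{2}{3} = \frac{5}{3}$)
$y{\left(p \right)} = \frac{5}{9} + \frac{p}{3}$ ($y{\left(p \right)} = \frac{p + \frac{5}{3}}{3} = \frac{\frac{5}{3} + p}{3} = \frac{5}{9} + \frac{p}{3}$)
$\frac{1}{y{\left(139 \right)} - 77517} = \frac{1}{\left(\frac{5}{9} + \frac{1}{3} \cdot 139\right) - 77517} = \frac{1}{\left(\frac{5}{9} + \frac{139}{3}\right) - 77517} = \frac{1}{\frac{422}{9} - 77517} = \frac{1}{- \frac{697231}{9}} = - \frac{9}{697231}$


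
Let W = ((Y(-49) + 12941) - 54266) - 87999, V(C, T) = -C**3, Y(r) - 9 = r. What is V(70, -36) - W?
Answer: -213636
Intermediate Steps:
Y(r) = 9 + r
W = -129364 (W = (((9 - 49) + 12941) - 54266) - 87999 = ((-40 + 12941) - 54266) - 87999 = (12901 - 54266) - 87999 = -41365 - 87999 = -129364)
V(70, -36) - W = -1*70**3 - 1*(-129364) = -1*343000 + 129364 = -343000 + 129364 = -213636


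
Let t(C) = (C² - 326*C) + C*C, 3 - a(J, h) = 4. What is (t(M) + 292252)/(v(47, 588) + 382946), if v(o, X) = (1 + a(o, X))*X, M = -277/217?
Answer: 6890801710/9016272097 ≈ 0.76426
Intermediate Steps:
M = -277/217 (M = -277*1/217 = -277/217 ≈ -1.2765)
a(J, h) = -1 (a(J, h) = 3 - 1*4 = 3 - 4 = -1)
v(o, X) = 0 (v(o, X) = (1 - 1)*X = 0*X = 0)
t(C) = -326*C + 2*C² (t(C) = (C² - 326*C) + C² = -326*C + 2*C²)
(t(M) + 292252)/(v(47, 588) + 382946) = (2*(-277/217)*(-163 - 277/217) + 292252)/(0 + 382946) = (2*(-277/217)*(-35648/217) + 292252)/382946 = (19748992/47089 + 292252)*(1/382946) = (13781603420/47089)*(1/382946) = 6890801710/9016272097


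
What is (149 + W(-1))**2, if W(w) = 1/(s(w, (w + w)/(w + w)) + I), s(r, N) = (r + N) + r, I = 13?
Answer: 3200521/144 ≈ 22226.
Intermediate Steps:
s(r, N) = N + 2*r (s(r, N) = (N + r) + r = N + 2*r)
W(w) = 1/(14 + 2*w) (W(w) = 1/(((w + w)/(w + w) + 2*w) + 13) = 1/(((2*w)/((2*w)) + 2*w) + 13) = 1/(((2*w)*(1/(2*w)) + 2*w) + 13) = 1/((1 + 2*w) + 13) = 1/(14 + 2*w))
(149 + W(-1))**2 = (149 + 1/(2*(7 - 1)))**2 = (149 + (1/2)/6)**2 = (149 + (1/2)*(1/6))**2 = (149 + 1/12)**2 = (1789/12)**2 = 3200521/144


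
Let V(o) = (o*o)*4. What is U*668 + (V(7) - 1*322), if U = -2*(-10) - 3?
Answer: 11230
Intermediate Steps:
V(o) = 4*o**2 (V(o) = o**2*4 = 4*o**2)
U = 17 (U = 20 - 3 = 17)
U*668 + (V(7) - 1*322) = 17*668 + (4*7**2 - 1*322) = 11356 + (4*49 - 322) = 11356 + (196 - 322) = 11356 - 126 = 11230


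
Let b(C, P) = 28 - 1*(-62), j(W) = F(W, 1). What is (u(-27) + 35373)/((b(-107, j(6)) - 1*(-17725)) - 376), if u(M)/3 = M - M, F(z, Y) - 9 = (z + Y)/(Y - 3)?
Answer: 11791/5813 ≈ 2.0284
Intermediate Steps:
F(z, Y) = 9 + (Y + z)/(-3 + Y) (F(z, Y) = 9 + (z + Y)/(Y - 3) = 9 + (Y + z)/(-3 + Y))
j(W) = 17/2 - W/2 (j(W) = (-27 + W + 10*1)/(-3 + 1) = (-27 + W + 10)/(-2) = -(-17 + W)/2 = 17/2 - W/2)
b(C, P) = 90 (b(C, P) = 28 + 62 = 90)
u(M) = 0 (u(M) = 3*(M - M) = 3*0 = 0)
(u(-27) + 35373)/((b(-107, j(6)) - 1*(-17725)) - 376) = (0 + 35373)/((90 - 1*(-17725)) - 376) = 35373/((90 + 17725) - 376) = 35373/(17815 - 376) = 35373/17439 = 35373*(1/17439) = 11791/5813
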